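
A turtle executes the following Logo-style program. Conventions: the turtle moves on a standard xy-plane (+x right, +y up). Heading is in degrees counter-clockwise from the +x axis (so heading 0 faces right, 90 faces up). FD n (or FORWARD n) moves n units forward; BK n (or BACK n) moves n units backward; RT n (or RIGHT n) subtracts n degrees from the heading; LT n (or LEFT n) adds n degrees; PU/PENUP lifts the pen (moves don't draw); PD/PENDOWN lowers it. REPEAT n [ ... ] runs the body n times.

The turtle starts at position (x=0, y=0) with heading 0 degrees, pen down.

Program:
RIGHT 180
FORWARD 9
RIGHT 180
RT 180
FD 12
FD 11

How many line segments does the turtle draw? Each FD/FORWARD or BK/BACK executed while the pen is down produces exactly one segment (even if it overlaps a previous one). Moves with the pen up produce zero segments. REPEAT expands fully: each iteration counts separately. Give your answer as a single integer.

Executing turtle program step by step:
Start: pos=(0,0), heading=0, pen down
RT 180: heading 0 -> 180
FD 9: (0,0) -> (-9,0) [heading=180, draw]
RT 180: heading 180 -> 0
RT 180: heading 0 -> 180
FD 12: (-9,0) -> (-21,0) [heading=180, draw]
FD 11: (-21,0) -> (-32,0) [heading=180, draw]
Final: pos=(-32,0), heading=180, 3 segment(s) drawn
Segments drawn: 3

Answer: 3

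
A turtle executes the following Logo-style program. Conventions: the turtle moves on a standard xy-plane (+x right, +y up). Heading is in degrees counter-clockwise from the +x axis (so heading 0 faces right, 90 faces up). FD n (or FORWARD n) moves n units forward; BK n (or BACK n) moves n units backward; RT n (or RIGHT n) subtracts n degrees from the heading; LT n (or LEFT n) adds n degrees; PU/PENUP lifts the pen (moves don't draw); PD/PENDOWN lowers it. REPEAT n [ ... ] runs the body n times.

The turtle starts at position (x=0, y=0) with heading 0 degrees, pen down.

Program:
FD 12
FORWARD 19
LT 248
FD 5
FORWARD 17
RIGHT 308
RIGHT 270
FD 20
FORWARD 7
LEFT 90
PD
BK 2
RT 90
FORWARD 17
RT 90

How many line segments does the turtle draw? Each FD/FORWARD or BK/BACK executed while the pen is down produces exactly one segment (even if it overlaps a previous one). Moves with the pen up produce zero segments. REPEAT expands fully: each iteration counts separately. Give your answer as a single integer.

Answer: 8

Derivation:
Executing turtle program step by step:
Start: pos=(0,0), heading=0, pen down
FD 12: (0,0) -> (12,0) [heading=0, draw]
FD 19: (12,0) -> (31,0) [heading=0, draw]
LT 248: heading 0 -> 248
FD 5: (31,0) -> (29.127,-4.636) [heading=248, draw]
FD 17: (29.127,-4.636) -> (22.759,-20.398) [heading=248, draw]
RT 308: heading 248 -> 300
RT 270: heading 300 -> 30
FD 20: (22.759,-20.398) -> (40.079,-10.398) [heading=30, draw]
FD 7: (40.079,-10.398) -> (46.141,-6.898) [heading=30, draw]
LT 90: heading 30 -> 120
PD: pen down
BK 2: (46.141,-6.898) -> (47.141,-8.63) [heading=120, draw]
RT 90: heading 120 -> 30
FD 17: (47.141,-8.63) -> (61.864,-0.13) [heading=30, draw]
RT 90: heading 30 -> 300
Final: pos=(61.864,-0.13), heading=300, 8 segment(s) drawn
Segments drawn: 8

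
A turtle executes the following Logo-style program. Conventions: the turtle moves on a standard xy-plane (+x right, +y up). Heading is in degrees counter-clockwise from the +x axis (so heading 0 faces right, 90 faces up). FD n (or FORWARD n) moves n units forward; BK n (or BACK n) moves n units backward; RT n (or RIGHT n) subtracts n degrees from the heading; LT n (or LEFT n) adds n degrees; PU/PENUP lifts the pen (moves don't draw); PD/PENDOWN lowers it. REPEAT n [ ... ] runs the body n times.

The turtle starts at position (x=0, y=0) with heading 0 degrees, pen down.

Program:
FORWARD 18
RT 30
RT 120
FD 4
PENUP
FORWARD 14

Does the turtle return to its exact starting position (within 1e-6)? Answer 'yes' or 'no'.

Executing turtle program step by step:
Start: pos=(0,0), heading=0, pen down
FD 18: (0,0) -> (18,0) [heading=0, draw]
RT 30: heading 0 -> 330
RT 120: heading 330 -> 210
FD 4: (18,0) -> (14.536,-2) [heading=210, draw]
PU: pen up
FD 14: (14.536,-2) -> (2.412,-9) [heading=210, move]
Final: pos=(2.412,-9), heading=210, 2 segment(s) drawn

Start position: (0, 0)
Final position: (2.412, -9)
Distance = 9.317; >= 1e-6 -> NOT closed

Answer: no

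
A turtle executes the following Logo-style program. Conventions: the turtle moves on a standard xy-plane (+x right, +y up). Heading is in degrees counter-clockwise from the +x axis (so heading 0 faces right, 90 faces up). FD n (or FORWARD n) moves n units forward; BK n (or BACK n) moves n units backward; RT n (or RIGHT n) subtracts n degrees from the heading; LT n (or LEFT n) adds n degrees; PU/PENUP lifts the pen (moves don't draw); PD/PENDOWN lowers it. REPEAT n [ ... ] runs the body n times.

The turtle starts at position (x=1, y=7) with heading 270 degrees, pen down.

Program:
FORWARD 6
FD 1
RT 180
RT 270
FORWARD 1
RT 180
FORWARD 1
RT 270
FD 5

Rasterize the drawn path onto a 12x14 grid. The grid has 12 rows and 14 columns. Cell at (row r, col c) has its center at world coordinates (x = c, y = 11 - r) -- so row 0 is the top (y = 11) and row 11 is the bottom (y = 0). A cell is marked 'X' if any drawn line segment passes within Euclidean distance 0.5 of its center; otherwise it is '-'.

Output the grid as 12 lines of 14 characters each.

Answer: --------------
--------------
--------------
--------------
-X------------
-X------------
-X------------
-X------------
-X------------
-X------------
-X------------
XX------------

Derivation:
Segment 0: (1,7) -> (1,1)
Segment 1: (1,1) -> (1,0)
Segment 2: (1,0) -> (-0,-0)
Segment 3: (-0,-0) -> (1,0)
Segment 4: (1,0) -> (1,5)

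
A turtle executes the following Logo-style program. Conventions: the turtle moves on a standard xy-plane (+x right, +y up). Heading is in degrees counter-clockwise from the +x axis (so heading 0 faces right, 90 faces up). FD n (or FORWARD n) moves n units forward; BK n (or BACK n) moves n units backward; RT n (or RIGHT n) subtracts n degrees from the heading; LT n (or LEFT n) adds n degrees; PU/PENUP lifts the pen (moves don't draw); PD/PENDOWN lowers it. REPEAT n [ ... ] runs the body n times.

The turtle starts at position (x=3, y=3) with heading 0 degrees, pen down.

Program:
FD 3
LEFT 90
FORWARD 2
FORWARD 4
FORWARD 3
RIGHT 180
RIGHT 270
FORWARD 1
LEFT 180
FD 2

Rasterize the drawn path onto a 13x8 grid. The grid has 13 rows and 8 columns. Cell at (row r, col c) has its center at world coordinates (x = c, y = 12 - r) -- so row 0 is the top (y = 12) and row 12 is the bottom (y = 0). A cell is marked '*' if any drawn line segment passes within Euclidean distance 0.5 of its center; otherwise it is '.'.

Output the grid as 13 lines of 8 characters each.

Answer: .....***
......*.
......*.
......*.
......*.
......*.
......*.
......*.
......*.
...****.
........
........
........

Derivation:
Segment 0: (3,3) -> (6,3)
Segment 1: (6,3) -> (6,5)
Segment 2: (6,5) -> (6,9)
Segment 3: (6,9) -> (6,12)
Segment 4: (6,12) -> (7,12)
Segment 5: (7,12) -> (5,12)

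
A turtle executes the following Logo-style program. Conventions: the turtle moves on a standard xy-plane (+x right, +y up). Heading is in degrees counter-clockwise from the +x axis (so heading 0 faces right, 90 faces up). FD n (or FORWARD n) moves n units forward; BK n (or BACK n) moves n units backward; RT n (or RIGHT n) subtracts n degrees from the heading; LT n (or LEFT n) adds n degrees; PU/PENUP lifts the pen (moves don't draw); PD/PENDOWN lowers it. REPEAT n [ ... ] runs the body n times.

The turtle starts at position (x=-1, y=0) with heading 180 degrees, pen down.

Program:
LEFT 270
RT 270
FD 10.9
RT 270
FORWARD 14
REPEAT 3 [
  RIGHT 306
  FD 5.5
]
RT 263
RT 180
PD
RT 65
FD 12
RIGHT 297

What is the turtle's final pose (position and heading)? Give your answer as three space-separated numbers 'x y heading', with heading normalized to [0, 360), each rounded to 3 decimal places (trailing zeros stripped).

Answer: 2.383 -21.946 347

Derivation:
Executing turtle program step by step:
Start: pos=(-1,0), heading=180, pen down
LT 270: heading 180 -> 90
RT 270: heading 90 -> 180
FD 10.9: (-1,0) -> (-11.9,0) [heading=180, draw]
RT 270: heading 180 -> 270
FD 14: (-11.9,0) -> (-11.9,-14) [heading=270, draw]
REPEAT 3 [
  -- iteration 1/3 --
  RT 306: heading 270 -> 324
  FD 5.5: (-11.9,-14) -> (-7.45,-17.233) [heading=324, draw]
  -- iteration 2/3 --
  RT 306: heading 324 -> 18
  FD 5.5: (-7.45,-17.233) -> (-2.22,-15.533) [heading=18, draw]
  -- iteration 3/3 --
  RT 306: heading 18 -> 72
  FD 5.5: (-2.22,-15.533) -> (-0.52,-10.302) [heading=72, draw]
]
RT 263: heading 72 -> 169
RT 180: heading 169 -> 349
PD: pen down
RT 65: heading 349 -> 284
FD 12: (-0.52,-10.302) -> (2.383,-21.946) [heading=284, draw]
RT 297: heading 284 -> 347
Final: pos=(2.383,-21.946), heading=347, 6 segment(s) drawn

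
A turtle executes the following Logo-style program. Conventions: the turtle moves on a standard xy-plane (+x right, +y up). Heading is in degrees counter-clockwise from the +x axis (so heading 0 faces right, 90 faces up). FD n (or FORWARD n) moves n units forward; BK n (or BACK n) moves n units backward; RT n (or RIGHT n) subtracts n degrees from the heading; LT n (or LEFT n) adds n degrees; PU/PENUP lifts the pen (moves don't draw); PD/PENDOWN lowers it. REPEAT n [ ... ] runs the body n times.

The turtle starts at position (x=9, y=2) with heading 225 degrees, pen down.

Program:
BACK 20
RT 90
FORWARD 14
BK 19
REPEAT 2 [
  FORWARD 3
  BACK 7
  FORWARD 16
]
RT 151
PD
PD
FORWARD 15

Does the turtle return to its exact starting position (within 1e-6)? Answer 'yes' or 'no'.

Executing turtle program step by step:
Start: pos=(9,2), heading=225, pen down
BK 20: (9,2) -> (23.142,16.142) [heading=225, draw]
RT 90: heading 225 -> 135
FD 14: (23.142,16.142) -> (13.243,26.042) [heading=135, draw]
BK 19: (13.243,26.042) -> (26.678,12.607) [heading=135, draw]
REPEAT 2 [
  -- iteration 1/2 --
  FD 3: (26.678,12.607) -> (24.556,14.728) [heading=135, draw]
  BK 7: (24.556,14.728) -> (29.506,9.778) [heading=135, draw]
  FD 16: (29.506,9.778) -> (18.192,21.092) [heading=135, draw]
  -- iteration 2/2 --
  FD 3: (18.192,21.092) -> (16.071,23.213) [heading=135, draw]
  BK 7: (16.071,23.213) -> (21.021,18.263) [heading=135, draw]
  FD 16: (21.021,18.263) -> (9.707,29.577) [heading=135, draw]
]
RT 151: heading 135 -> 344
PD: pen down
PD: pen down
FD 15: (9.707,29.577) -> (24.126,25.443) [heading=344, draw]
Final: pos=(24.126,25.443), heading=344, 10 segment(s) drawn

Start position: (9, 2)
Final position: (24.126, 25.443)
Distance = 27.899; >= 1e-6 -> NOT closed

Answer: no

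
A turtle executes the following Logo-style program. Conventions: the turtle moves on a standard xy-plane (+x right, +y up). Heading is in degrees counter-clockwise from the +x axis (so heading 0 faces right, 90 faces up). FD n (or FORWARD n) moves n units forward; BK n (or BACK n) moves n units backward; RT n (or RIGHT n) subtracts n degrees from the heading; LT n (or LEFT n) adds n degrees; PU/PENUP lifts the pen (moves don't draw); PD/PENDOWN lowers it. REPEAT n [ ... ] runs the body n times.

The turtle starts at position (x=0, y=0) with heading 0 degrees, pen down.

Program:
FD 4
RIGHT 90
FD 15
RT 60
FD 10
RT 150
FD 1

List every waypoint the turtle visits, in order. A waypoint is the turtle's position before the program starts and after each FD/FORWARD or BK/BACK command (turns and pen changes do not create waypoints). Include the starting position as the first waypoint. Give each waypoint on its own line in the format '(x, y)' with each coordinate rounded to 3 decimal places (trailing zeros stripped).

Answer: (0, 0)
(4, 0)
(4, -15)
(-4.66, -20)
(-4.16, -19.134)

Derivation:
Executing turtle program step by step:
Start: pos=(0,0), heading=0, pen down
FD 4: (0,0) -> (4,0) [heading=0, draw]
RT 90: heading 0 -> 270
FD 15: (4,0) -> (4,-15) [heading=270, draw]
RT 60: heading 270 -> 210
FD 10: (4,-15) -> (-4.66,-20) [heading=210, draw]
RT 150: heading 210 -> 60
FD 1: (-4.66,-20) -> (-4.16,-19.134) [heading=60, draw]
Final: pos=(-4.16,-19.134), heading=60, 4 segment(s) drawn
Waypoints (5 total):
(0, 0)
(4, 0)
(4, -15)
(-4.66, -20)
(-4.16, -19.134)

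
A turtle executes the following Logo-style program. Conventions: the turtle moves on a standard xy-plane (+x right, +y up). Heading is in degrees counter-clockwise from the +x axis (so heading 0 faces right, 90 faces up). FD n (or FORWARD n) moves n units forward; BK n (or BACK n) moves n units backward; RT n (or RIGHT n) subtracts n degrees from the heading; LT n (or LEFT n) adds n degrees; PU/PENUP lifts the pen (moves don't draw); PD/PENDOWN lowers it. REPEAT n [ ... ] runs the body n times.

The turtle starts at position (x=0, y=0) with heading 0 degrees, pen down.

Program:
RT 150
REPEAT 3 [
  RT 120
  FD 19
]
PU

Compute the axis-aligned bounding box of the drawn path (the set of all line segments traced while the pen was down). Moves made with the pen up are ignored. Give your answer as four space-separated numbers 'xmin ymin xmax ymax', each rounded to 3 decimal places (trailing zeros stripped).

Answer: 0 0 16.454 19

Derivation:
Executing turtle program step by step:
Start: pos=(0,0), heading=0, pen down
RT 150: heading 0 -> 210
REPEAT 3 [
  -- iteration 1/3 --
  RT 120: heading 210 -> 90
  FD 19: (0,0) -> (0,19) [heading=90, draw]
  -- iteration 2/3 --
  RT 120: heading 90 -> 330
  FD 19: (0,19) -> (16.454,9.5) [heading=330, draw]
  -- iteration 3/3 --
  RT 120: heading 330 -> 210
  FD 19: (16.454,9.5) -> (0,0) [heading=210, draw]
]
PU: pen up
Final: pos=(0,0), heading=210, 3 segment(s) drawn

Segment endpoints: x in {0, 0, 0, 16.454}, y in {0, 0, 9.5, 19}
xmin=0, ymin=0, xmax=16.454, ymax=19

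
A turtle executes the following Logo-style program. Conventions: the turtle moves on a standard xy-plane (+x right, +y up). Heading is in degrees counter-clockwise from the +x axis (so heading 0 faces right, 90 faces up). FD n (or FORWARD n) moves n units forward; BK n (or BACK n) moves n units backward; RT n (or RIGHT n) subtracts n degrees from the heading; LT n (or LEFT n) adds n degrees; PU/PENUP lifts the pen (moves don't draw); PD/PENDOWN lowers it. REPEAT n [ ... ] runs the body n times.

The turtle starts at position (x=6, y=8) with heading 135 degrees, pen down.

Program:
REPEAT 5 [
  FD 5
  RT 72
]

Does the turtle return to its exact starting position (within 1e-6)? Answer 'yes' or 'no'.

Executing turtle program step by step:
Start: pos=(6,8), heading=135, pen down
REPEAT 5 [
  -- iteration 1/5 --
  FD 5: (6,8) -> (2.464,11.536) [heading=135, draw]
  RT 72: heading 135 -> 63
  -- iteration 2/5 --
  FD 5: (2.464,11.536) -> (4.734,15.991) [heading=63, draw]
  RT 72: heading 63 -> 351
  -- iteration 3/5 --
  FD 5: (4.734,15.991) -> (9.673,15.208) [heading=351, draw]
  RT 72: heading 351 -> 279
  -- iteration 4/5 --
  FD 5: (9.673,15.208) -> (10.455,10.27) [heading=279, draw]
  RT 72: heading 279 -> 207
  -- iteration 5/5 --
  FD 5: (10.455,10.27) -> (6,8) [heading=207, draw]
  RT 72: heading 207 -> 135
]
Final: pos=(6,8), heading=135, 5 segment(s) drawn

Start position: (6, 8)
Final position: (6, 8)
Distance = 0; < 1e-6 -> CLOSED

Answer: yes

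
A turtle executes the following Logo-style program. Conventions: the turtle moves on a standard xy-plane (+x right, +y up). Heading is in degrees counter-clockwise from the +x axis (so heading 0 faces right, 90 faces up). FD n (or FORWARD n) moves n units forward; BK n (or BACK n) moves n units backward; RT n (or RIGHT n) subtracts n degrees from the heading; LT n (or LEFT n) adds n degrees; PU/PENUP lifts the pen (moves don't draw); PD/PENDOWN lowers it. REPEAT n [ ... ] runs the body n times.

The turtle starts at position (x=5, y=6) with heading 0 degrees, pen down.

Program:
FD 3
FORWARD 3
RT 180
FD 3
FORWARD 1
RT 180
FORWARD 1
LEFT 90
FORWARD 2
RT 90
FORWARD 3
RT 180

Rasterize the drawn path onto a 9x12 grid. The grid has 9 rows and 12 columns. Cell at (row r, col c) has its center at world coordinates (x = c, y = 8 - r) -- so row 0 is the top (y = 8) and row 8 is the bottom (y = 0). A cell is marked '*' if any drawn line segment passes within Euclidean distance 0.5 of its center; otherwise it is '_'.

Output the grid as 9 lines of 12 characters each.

Answer: ________****
________*___
_____*******
____________
____________
____________
____________
____________
____________

Derivation:
Segment 0: (5,6) -> (8,6)
Segment 1: (8,6) -> (11,6)
Segment 2: (11,6) -> (8,6)
Segment 3: (8,6) -> (7,6)
Segment 4: (7,6) -> (8,6)
Segment 5: (8,6) -> (8,8)
Segment 6: (8,8) -> (11,8)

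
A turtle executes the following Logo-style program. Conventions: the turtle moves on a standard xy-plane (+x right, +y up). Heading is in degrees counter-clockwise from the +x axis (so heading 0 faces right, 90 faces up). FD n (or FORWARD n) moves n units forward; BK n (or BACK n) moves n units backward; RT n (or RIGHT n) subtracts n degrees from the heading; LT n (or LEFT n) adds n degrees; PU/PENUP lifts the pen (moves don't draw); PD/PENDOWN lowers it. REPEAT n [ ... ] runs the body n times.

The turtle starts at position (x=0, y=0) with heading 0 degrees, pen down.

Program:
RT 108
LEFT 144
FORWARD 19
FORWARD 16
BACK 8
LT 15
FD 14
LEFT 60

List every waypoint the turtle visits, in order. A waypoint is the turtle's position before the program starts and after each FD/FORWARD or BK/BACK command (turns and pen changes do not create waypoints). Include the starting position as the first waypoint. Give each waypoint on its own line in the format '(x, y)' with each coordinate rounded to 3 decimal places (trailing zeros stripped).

Answer: (0, 0)
(15.371, 11.168)
(28.316, 20.572)
(21.843, 15.87)
(30.654, 26.75)

Derivation:
Executing turtle program step by step:
Start: pos=(0,0), heading=0, pen down
RT 108: heading 0 -> 252
LT 144: heading 252 -> 36
FD 19: (0,0) -> (15.371,11.168) [heading=36, draw]
FD 16: (15.371,11.168) -> (28.316,20.572) [heading=36, draw]
BK 8: (28.316,20.572) -> (21.843,15.87) [heading=36, draw]
LT 15: heading 36 -> 51
FD 14: (21.843,15.87) -> (30.654,26.75) [heading=51, draw]
LT 60: heading 51 -> 111
Final: pos=(30.654,26.75), heading=111, 4 segment(s) drawn
Waypoints (5 total):
(0, 0)
(15.371, 11.168)
(28.316, 20.572)
(21.843, 15.87)
(30.654, 26.75)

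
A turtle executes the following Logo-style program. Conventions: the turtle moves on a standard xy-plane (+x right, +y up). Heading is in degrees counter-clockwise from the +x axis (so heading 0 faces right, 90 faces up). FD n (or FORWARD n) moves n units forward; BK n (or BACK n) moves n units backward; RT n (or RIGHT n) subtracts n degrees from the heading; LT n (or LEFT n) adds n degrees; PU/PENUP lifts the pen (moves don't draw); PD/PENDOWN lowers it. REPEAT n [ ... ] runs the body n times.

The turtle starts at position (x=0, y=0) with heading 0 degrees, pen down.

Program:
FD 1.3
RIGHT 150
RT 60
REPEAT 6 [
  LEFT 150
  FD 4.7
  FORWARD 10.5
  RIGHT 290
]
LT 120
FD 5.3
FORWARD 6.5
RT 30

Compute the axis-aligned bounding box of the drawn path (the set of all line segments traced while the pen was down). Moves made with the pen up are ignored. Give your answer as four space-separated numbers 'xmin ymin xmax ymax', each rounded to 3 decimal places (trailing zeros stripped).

Answer: -5.383 -15.93 10.304 0

Derivation:
Executing turtle program step by step:
Start: pos=(0,0), heading=0, pen down
FD 1.3: (0,0) -> (1.3,0) [heading=0, draw]
RT 150: heading 0 -> 210
RT 60: heading 210 -> 150
REPEAT 6 [
  -- iteration 1/6 --
  LT 150: heading 150 -> 300
  FD 4.7: (1.3,0) -> (3.65,-4.07) [heading=300, draw]
  FD 10.5: (3.65,-4.07) -> (8.9,-13.164) [heading=300, draw]
  RT 290: heading 300 -> 10
  -- iteration 2/6 --
  LT 150: heading 10 -> 160
  FD 4.7: (8.9,-13.164) -> (4.483,-11.556) [heading=160, draw]
  FD 10.5: (4.483,-11.556) -> (-5.383,-7.965) [heading=160, draw]
  RT 290: heading 160 -> 230
  -- iteration 3/6 --
  LT 150: heading 230 -> 20
  FD 4.7: (-5.383,-7.965) -> (-0.967,-6.357) [heading=20, draw]
  FD 10.5: (-0.967,-6.357) -> (8.9,-2.766) [heading=20, draw]
  RT 290: heading 20 -> 90
  -- iteration 4/6 --
  LT 150: heading 90 -> 240
  FD 4.7: (8.9,-2.766) -> (6.55,-6.836) [heading=240, draw]
  FD 10.5: (6.55,-6.836) -> (1.3,-15.93) [heading=240, draw]
  RT 290: heading 240 -> 310
  -- iteration 5/6 --
  LT 150: heading 310 -> 100
  FD 4.7: (1.3,-15.93) -> (0.484,-11.301) [heading=100, draw]
  FD 10.5: (0.484,-11.301) -> (-1.339,-0.961) [heading=100, draw]
  RT 290: heading 100 -> 170
  -- iteration 6/6 --
  LT 150: heading 170 -> 320
  FD 4.7: (-1.339,-0.961) -> (2.261,-3.982) [heading=320, draw]
  FD 10.5: (2.261,-3.982) -> (10.304,-10.731) [heading=320, draw]
  RT 290: heading 320 -> 30
]
LT 120: heading 30 -> 150
FD 5.3: (10.304,-10.731) -> (5.714,-8.081) [heading=150, draw]
FD 6.5: (5.714,-8.081) -> (0.085,-4.831) [heading=150, draw]
RT 30: heading 150 -> 120
Final: pos=(0.085,-4.831), heading=120, 15 segment(s) drawn

Segment endpoints: x in {-5.383, -1.339, -0.967, 0, 0.085, 0.484, 1.3, 1.3, 2.261, 3.65, 4.483, 5.714, 6.55, 8.9, 10.304}, y in {-15.93, -13.164, -11.556, -11.301, -10.731, -8.081, -7.965, -6.836, -6.357, -4.831, -4.07, -3.982, -2.766, -0.961, 0}
xmin=-5.383, ymin=-15.93, xmax=10.304, ymax=0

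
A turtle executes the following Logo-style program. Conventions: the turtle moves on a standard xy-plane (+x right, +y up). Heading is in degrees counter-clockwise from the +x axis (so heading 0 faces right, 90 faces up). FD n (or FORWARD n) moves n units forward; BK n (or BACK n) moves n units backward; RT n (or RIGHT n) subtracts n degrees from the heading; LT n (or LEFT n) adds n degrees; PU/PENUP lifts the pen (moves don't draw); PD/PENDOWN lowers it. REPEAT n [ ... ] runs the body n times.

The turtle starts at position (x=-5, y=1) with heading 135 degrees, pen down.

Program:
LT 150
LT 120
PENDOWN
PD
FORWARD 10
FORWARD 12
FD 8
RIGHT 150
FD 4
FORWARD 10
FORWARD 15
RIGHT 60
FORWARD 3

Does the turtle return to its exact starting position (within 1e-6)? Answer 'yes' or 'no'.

Answer: no

Derivation:
Executing turtle program step by step:
Start: pos=(-5,1), heading=135, pen down
LT 150: heading 135 -> 285
LT 120: heading 285 -> 45
PD: pen down
PD: pen down
FD 10: (-5,1) -> (2.071,8.071) [heading=45, draw]
FD 12: (2.071,8.071) -> (10.556,16.556) [heading=45, draw]
FD 8: (10.556,16.556) -> (16.213,22.213) [heading=45, draw]
RT 150: heading 45 -> 255
FD 4: (16.213,22.213) -> (15.178,18.35) [heading=255, draw]
FD 10: (15.178,18.35) -> (12.59,8.69) [heading=255, draw]
FD 15: (12.59,8.69) -> (8.707,-5.799) [heading=255, draw]
RT 60: heading 255 -> 195
FD 3: (8.707,-5.799) -> (5.81,-6.575) [heading=195, draw]
Final: pos=(5.81,-6.575), heading=195, 7 segment(s) drawn

Start position: (-5, 1)
Final position: (5.81, -6.575)
Distance = 13.2; >= 1e-6 -> NOT closed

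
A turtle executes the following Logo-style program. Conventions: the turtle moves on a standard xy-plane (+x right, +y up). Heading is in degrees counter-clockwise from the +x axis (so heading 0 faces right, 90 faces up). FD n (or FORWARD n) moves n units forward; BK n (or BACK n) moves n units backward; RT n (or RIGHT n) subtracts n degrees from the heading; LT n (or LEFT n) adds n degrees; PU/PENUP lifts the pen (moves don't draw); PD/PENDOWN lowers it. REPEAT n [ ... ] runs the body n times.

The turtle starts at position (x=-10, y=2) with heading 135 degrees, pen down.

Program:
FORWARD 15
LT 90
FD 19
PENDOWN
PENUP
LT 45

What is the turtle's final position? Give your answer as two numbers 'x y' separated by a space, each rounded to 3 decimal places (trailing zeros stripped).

Executing turtle program step by step:
Start: pos=(-10,2), heading=135, pen down
FD 15: (-10,2) -> (-20.607,12.607) [heading=135, draw]
LT 90: heading 135 -> 225
FD 19: (-20.607,12.607) -> (-34.042,-0.828) [heading=225, draw]
PD: pen down
PU: pen up
LT 45: heading 225 -> 270
Final: pos=(-34.042,-0.828), heading=270, 2 segment(s) drawn

Answer: -34.042 -0.828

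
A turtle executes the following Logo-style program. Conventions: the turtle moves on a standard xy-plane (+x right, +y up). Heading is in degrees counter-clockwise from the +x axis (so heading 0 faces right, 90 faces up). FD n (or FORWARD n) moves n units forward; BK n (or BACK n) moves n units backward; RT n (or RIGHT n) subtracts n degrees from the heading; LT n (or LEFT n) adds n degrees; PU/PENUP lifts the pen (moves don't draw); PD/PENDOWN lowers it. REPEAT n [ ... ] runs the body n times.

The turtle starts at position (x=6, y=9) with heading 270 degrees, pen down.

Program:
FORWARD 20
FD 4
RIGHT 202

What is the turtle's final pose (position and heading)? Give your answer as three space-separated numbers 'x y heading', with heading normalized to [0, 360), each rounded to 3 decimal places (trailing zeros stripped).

Answer: 6 -15 68

Derivation:
Executing turtle program step by step:
Start: pos=(6,9), heading=270, pen down
FD 20: (6,9) -> (6,-11) [heading=270, draw]
FD 4: (6,-11) -> (6,-15) [heading=270, draw]
RT 202: heading 270 -> 68
Final: pos=(6,-15), heading=68, 2 segment(s) drawn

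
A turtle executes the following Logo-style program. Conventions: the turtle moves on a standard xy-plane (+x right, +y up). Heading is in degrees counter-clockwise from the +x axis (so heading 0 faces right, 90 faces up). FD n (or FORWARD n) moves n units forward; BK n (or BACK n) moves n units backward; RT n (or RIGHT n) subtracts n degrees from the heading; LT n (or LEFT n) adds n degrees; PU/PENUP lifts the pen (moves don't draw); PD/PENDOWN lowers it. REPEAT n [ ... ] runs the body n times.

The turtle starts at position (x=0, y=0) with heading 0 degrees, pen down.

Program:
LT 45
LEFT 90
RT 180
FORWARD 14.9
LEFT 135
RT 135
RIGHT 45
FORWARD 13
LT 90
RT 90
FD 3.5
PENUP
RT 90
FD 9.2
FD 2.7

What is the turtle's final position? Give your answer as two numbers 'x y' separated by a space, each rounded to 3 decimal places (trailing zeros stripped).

Executing turtle program step by step:
Start: pos=(0,0), heading=0, pen down
LT 45: heading 0 -> 45
LT 90: heading 45 -> 135
RT 180: heading 135 -> 315
FD 14.9: (0,0) -> (10.536,-10.536) [heading=315, draw]
LT 135: heading 315 -> 90
RT 135: heading 90 -> 315
RT 45: heading 315 -> 270
FD 13: (10.536,-10.536) -> (10.536,-23.536) [heading=270, draw]
LT 90: heading 270 -> 0
RT 90: heading 0 -> 270
FD 3.5: (10.536,-23.536) -> (10.536,-27.036) [heading=270, draw]
PU: pen up
RT 90: heading 270 -> 180
FD 9.2: (10.536,-27.036) -> (1.336,-27.036) [heading=180, move]
FD 2.7: (1.336,-27.036) -> (-1.364,-27.036) [heading=180, move]
Final: pos=(-1.364,-27.036), heading=180, 3 segment(s) drawn

Answer: -1.364 -27.036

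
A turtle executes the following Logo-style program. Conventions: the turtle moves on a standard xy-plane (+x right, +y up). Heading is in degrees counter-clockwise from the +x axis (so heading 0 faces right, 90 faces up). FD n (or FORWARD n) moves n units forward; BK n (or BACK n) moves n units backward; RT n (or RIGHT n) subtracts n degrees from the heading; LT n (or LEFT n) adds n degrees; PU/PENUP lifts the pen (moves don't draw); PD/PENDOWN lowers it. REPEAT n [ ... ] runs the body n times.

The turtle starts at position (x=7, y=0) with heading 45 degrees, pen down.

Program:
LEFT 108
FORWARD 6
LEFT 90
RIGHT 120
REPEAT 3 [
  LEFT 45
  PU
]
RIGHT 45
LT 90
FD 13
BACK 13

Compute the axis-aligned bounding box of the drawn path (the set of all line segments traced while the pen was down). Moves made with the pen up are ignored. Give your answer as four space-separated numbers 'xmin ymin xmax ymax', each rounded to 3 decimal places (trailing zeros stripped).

Executing turtle program step by step:
Start: pos=(7,0), heading=45, pen down
LT 108: heading 45 -> 153
FD 6: (7,0) -> (1.654,2.724) [heading=153, draw]
LT 90: heading 153 -> 243
RT 120: heading 243 -> 123
REPEAT 3 [
  -- iteration 1/3 --
  LT 45: heading 123 -> 168
  PU: pen up
  -- iteration 2/3 --
  LT 45: heading 168 -> 213
  PU: pen up
  -- iteration 3/3 --
  LT 45: heading 213 -> 258
  PU: pen up
]
RT 45: heading 258 -> 213
LT 90: heading 213 -> 303
FD 13: (1.654,2.724) -> (8.734,-8.179) [heading=303, move]
BK 13: (8.734,-8.179) -> (1.654,2.724) [heading=303, move]
Final: pos=(1.654,2.724), heading=303, 1 segment(s) drawn

Segment endpoints: x in {1.654, 7}, y in {0, 2.724}
xmin=1.654, ymin=0, xmax=7, ymax=2.724

Answer: 1.654 0 7 2.724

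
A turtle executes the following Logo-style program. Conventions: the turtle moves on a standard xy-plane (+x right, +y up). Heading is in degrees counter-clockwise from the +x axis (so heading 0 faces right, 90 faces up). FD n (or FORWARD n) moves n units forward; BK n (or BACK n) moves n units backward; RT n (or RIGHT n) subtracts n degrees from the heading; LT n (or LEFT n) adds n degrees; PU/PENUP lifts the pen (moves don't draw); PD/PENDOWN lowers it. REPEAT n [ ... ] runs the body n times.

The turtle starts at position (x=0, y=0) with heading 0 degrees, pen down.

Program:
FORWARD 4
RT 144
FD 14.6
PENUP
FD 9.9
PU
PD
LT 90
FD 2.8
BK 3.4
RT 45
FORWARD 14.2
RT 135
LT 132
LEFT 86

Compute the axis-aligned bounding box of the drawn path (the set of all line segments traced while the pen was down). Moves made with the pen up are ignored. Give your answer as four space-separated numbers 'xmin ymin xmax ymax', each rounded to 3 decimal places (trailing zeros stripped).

Answer: -18.395 -27.941 4 0

Derivation:
Executing turtle program step by step:
Start: pos=(0,0), heading=0, pen down
FD 4: (0,0) -> (4,0) [heading=0, draw]
RT 144: heading 0 -> 216
FD 14.6: (4,0) -> (-7.812,-8.582) [heading=216, draw]
PU: pen up
FD 9.9: (-7.812,-8.582) -> (-15.821,-14.401) [heading=216, move]
PU: pen up
PD: pen down
LT 90: heading 216 -> 306
FD 2.8: (-15.821,-14.401) -> (-14.175,-16.666) [heading=306, draw]
BK 3.4: (-14.175,-16.666) -> (-16.174,-13.915) [heading=306, draw]
RT 45: heading 306 -> 261
FD 14.2: (-16.174,-13.915) -> (-18.395,-27.941) [heading=261, draw]
RT 135: heading 261 -> 126
LT 132: heading 126 -> 258
LT 86: heading 258 -> 344
Final: pos=(-18.395,-27.941), heading=344, 5 segment(s) drawn

Segment endpoints: x in {-18.395, -16.174, -15.821, -14.175, -7.812, 0, 4}, y in {-27.941, -16.666, -14.401, -13.915, -8.582, 0}
xmin=-18.395, ymin=-27.941, xmax=4, ymax=0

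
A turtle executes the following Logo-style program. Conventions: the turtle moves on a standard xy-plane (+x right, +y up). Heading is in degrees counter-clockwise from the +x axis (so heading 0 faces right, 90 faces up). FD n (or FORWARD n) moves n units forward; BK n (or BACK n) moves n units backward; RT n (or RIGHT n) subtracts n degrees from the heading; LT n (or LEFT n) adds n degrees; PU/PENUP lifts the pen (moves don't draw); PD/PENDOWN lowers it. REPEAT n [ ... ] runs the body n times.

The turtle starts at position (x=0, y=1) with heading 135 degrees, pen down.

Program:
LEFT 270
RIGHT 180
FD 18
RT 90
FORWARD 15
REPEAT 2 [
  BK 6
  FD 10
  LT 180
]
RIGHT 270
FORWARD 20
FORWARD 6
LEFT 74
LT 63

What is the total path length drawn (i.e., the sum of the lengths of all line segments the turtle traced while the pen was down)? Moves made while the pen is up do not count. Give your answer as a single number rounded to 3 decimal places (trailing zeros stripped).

Answer: 91

Derivation:
Executing turtle program step by step:
Start: pos=(0,1), heading=135, pen down
LT 270: heading 135 -> 45
RT 180: heading 45 -> 225
FD 18: (0,1) -> (-12.728,-11.728) [heading=225, draw]
RT 90: heading 225 -> 135
FD 15: (-12.728,-11.728) -> (-23.335,-1.121) [heading=135, draw]
REPEAT 2 [
  -- iteration 1/2 --
  BK 6: (-23.335,-1.121) -> (-19.092,-5.364) [heading=135, draw]
  FD 10: (-19.092,-5.364) -> (-26.163,1.707) [heading=135, draw]
  LT 180: heading 135 -> 315
  -- iteration 2/2 --
  BK 6: (-26.163,1.707) -> (-30.406,5.95) [heading=315, draw]
  FD 10: (-30.406,5.95) -> (-23.335,-1.121) [heading=315, draw]
  LT 180: heading 315 -> 135
]
RT 270: heading 135 -> 225
FD 20: (-23.335,-1.121) -> (-37.477,-15.263) [heading=225, draw]
FD 6: (-37.477,-15.263) -> (-41.719,-19.506) [heading=225, draw]
LT 74: heading 225 -> 299
LT 63: heading 299 -> 2
Final: pos=(-41.719,-19.506), heading=2, 8 segment(s) drawn

Segment lengths:
  seg 1: (0,1) -> (-12.728,-11.728), length = 18
  seg 2: (-12.728,-11.728) -> (-23.335,-1.121), length = 15
  seg 3: (-23.335,-1.121) -> (-19.092,-5.364), length = 6
  seg 4: (-19.092,-5.364) -> (-26.163,1.707), length = 10
  seg 5: (-26.163,1.707) -> (-30.406,5.95), length = 6
  seg 6: (-30.406,5.95) -> (-23.335,-1.121), length = 10
  seg 7: (-23.335,-1.121) -> (-37.477,-15.263), length = 20
  seg 8: (-37.477,-15.263) -> (-41.719,-19.506), length = 6
Total = 91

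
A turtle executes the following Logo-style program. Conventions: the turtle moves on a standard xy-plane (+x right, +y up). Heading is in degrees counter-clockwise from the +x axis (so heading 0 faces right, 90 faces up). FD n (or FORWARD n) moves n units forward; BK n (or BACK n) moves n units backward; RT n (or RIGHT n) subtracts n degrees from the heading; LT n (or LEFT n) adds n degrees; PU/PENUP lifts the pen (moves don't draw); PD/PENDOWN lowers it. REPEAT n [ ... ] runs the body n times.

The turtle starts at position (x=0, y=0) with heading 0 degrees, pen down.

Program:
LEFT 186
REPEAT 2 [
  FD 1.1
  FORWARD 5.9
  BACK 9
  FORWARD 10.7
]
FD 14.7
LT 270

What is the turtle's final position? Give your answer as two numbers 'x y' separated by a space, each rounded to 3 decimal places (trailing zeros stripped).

Answer: -31.924 -3.355

Derivation:
Executing turtle program step by step:
Start: pos=(0,0), heading=0, pen down
LT 186: heading 0 -> 186
REPEAT 2 [
  -- iteration 1/2 --
  FD 1.1: (0,0) -> (-1.094,-0.115) [heading=186, draw]
  FD 5.9: (-1.094,-0.115) -> (-6.962,-0.732) [heading=186, draw]
  BK 9: (-6.962,-0.732) -> (1.989,0.209) [heading=186, draw]
  FD 10.7: (1.989,0.209) -> (-8.652,-0.909) [heading=186, draw]
  -- iteration 2/2 --
  FD 1.1: (-8.652,-0.909) -> (-9.746,-1.024) [heading=186, draw]
  FD 5.9: (-9.746,-1.024) -> (-15.614,-1.641) [heading=186, draw]
  BK 9: (-15.614,-1.641) -> (-6.663,-0.7) [heading=186, draw]
  FD 10.7: (-6.663,-0.7) -> (-17.305,-1.819) [heading=186, draw]
]
FD 14.7: (-17.305,-1.819) -> (-31.924,-3.355) [heading=186, draw]
LT 270: heading 186 -> 96
Final: pos=(-31.924,-3.355), heading=96, 9 segment(s) drawn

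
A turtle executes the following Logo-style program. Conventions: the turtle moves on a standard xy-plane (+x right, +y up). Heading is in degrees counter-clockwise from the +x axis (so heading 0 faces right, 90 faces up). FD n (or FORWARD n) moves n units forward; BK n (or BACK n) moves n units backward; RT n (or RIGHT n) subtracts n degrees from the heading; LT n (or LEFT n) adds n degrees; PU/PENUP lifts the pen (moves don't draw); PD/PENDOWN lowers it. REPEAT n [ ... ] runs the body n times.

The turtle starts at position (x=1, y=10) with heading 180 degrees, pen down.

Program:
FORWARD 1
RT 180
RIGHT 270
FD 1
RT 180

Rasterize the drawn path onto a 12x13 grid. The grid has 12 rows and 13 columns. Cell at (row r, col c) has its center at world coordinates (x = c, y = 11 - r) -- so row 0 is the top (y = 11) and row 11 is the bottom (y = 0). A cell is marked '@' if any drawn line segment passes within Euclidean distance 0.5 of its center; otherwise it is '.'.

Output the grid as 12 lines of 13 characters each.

Answer: @............
@@...........
.............
.............
.............
.............
.............
.............
.............
.............
.............
.............

Derivation:
Segment 0: (1,10) -> (0,10)
Segment 1: (0,10) -> (-0,11)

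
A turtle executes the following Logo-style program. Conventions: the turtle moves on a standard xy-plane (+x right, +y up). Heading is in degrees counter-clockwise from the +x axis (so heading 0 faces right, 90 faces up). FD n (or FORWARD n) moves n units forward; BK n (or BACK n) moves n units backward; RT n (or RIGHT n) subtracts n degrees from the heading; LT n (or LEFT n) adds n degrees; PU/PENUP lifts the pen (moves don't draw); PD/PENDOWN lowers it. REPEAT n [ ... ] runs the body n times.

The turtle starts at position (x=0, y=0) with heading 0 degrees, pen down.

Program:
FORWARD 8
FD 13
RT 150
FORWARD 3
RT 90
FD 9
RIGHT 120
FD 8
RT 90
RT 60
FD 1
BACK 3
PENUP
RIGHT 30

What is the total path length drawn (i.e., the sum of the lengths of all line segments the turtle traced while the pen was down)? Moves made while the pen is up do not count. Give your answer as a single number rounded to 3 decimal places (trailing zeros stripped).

Executing turtle program step by step:
Start: pos=(0,0), heading=0, pen down
FD 8: (0,0) -> (8,0) [heading=0, draw]
FD 13: (8,0) -> (21,0) [heading=0, draw]
RT 150: heading 0 -> 210
FD 3: (21,0) -> (18.402,-1.5) [heading=210, draw]
RT 90: heading 210 -> 120
FD 9: (18.402,-1.5) -> (13.902,6.294) [heading=120, draw]
RT 120: heading 120 -> 0
FD 8: (13.902,6.294) -> (21.902,6.294) [heading=0, draw]
RT 90: heading 0 -> 270
RT 60: heading 270 -> 210
FD 1: (21.902,6.294) -> (21.036,5.794) [heading=210, draw]
BK 3: (21.036,5.794) -> (23.634,7.294) [heading=210, draw]
PU: pen up
RT 30: heading 210 -> 180
Final: pos=(23.634,7.294), heading=180, 7 segment(s) drawn

Segment lengths:
  seg 1: (0,0) -> (8,0), length = 8
  seg 2: (8,0) -> (21,0), length = 13
  seg 3: (21,0) -> (18.402,-1.5), length = 3
  seg 4: (18.402,-1.5) -> (13.902,6.294), length = 9
  seg 5: (13.902,6.294) -> (21.902,6.294), length = 8
  seg 6: (21.902,6.294) -> (21.036,5.794), length = 1
  seg 7: (21.036,5.794) -> (23.634,7.294), length = 3
Total = 45

Answer: 45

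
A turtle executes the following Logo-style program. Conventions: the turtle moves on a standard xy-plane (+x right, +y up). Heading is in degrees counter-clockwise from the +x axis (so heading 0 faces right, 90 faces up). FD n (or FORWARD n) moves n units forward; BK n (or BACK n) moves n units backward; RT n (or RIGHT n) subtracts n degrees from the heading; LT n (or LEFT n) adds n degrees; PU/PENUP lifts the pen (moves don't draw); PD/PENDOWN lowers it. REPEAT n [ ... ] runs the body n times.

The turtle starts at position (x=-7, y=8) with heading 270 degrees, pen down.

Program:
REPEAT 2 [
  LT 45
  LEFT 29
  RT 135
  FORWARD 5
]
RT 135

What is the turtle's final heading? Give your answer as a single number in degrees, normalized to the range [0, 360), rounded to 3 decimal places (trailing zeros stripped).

Executing turtle program step by step:
Start: pos=(-7,8), heading=270, pen down
REPEAT 2 [
  -- iteration 1/2 --
  LT 45: heading 270 -> 315
  LT 29: heading 315 -> 344
  RT 135: heading 344 -> 209
  FD 5: (-7,8) -> (-11.373,5.576) [heading=209, draw]
  -- iteration 2/2 --
  LT 45: heading 209 -> 254
  LT 29: heading 254 -> 283
  RT 135: heading 283 -> 148
  FD 5: (-11.373,5.576) -> (-15.613,8.226) [heading=148, draw]
]
RT 135: heading 148 -> 13
Final: pos=(-15.613,8.226), heading=13, 2 segment(s) drawn

Answer: 13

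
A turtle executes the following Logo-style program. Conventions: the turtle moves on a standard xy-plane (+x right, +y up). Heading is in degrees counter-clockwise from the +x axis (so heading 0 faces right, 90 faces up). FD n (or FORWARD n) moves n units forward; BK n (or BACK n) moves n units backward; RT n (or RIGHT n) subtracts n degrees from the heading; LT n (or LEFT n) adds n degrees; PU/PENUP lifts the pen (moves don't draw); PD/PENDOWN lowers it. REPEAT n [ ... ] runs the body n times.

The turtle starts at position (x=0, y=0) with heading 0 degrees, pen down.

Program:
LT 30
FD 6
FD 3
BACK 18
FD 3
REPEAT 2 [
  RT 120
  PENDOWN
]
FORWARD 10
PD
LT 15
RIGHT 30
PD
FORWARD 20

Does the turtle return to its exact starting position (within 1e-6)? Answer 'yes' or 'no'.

Answer: no

Derivation:
Executing turtle program step by step:
Start: pos=(0,0), heading=0, pen down
LT 30: heading 0 -> 30
FD 6: (0,0) -> (5.196,3) [heading=30, draw]
FD 3: (5.196,3) -> (7.794,4.5) [heading=30, draw]
BK 18: (7.794,4.5) -> (-7.794,-4.5) [heading=30, draw]
FD 3: (-7.794,-4.5) -> (-5.196,-3) [heading=30, draw]
REPEAT 2 [
  -- iteration 1/2 --
  RT 120: heading 30 -> 270
  PD: pen down
  -- iteration 2/2 --
  RT 120: heading 270 -> 150
  PD: pen down
]
FD 10: (-5.196,-3) -> (-13.856,2) [heading=150, draw]
PD: pen down
LT 15: heading 150 -> 165
RT 30: heading 165 -> 135
PD: pen down
FD 20: (-13.856,2) -> (-27.999,16.142) [heading=135, draw]
Final: pos=(-27.999,16.142), heading=135, 6 segment(s) drawn

Start position: (0, 0)
Final position: (-27.999, 16.142)
Distance = 32.319; >= 1e-6 -> NOT closed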